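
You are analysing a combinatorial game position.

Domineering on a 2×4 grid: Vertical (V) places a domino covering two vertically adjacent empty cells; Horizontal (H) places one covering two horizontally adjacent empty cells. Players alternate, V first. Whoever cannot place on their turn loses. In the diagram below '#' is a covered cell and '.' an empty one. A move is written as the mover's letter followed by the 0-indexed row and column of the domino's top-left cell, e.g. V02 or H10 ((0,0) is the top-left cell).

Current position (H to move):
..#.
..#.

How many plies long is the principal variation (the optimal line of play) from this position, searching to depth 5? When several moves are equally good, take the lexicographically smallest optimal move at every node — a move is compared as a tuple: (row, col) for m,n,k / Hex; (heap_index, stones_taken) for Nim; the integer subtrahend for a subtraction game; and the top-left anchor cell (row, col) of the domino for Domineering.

[..#./..#.] H move#1: H00:+1/###./..#.*, H10:+1/..#./###.
[###./..#.] V move#2: V03:-1/####/..##*
[####/..##] H move#3: H10:+1/####/####*
[####/####] end (terminal -1, V#4); searched ..#./..#. to 5

PV length from [..#./..#.]: 3 plies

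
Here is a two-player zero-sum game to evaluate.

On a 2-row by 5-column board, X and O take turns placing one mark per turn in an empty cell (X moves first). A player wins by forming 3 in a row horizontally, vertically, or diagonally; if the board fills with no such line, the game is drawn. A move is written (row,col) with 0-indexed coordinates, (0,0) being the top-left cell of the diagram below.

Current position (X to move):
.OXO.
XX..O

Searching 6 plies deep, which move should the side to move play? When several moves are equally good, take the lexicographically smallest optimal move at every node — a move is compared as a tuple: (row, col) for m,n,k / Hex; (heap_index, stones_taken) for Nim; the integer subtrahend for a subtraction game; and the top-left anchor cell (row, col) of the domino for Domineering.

ply 1, X at .OXO./XX..O | (0,0)=+0→XOXO./XX..O; (0,4)=+0→.OXOX/XX..O; (1,2)=+1→.OXO./XXX.O*; (1,3)=+0→.OXO./XX.XO
ply 2: .OXO./XXX.O is terminal -1 (O); from .OXO./XX..O depth 6

X's best at [.OXO./XX..O]: (1,2)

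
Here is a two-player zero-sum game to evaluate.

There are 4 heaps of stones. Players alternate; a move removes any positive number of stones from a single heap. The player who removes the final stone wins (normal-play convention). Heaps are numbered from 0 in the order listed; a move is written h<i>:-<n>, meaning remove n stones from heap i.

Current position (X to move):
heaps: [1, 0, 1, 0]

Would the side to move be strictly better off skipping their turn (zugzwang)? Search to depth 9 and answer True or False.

[(1,0,1,0)] X move#1: h0:-1:-1/(0,0,1,0)*, h2:-1:-1/(1,0,0,0)
[(0,0,1,0)] O move#2: h2:-1:+1/(0,0,0,0)*
[(0,0,0,0)] end (terminal -1, X#3); searched (1,0,1,0) to 9
suppose X passes — search the same position with O to move:
pass> [(1,0,1,0)] O move#1: h0:-1:-1/(0,0,1,0)*, h2:-1:-1/(1,0,0,0)
pass> [(0,0,1,0)] X move#2: h2:-1:+1/(0,0,0,0)*
pass> [(0,0,0,0)] end (terminal -1, O#3); searched (1,0,1,0) to 9
for X: play -1, pass +1

zugzwang((1,0,1,0), X) = True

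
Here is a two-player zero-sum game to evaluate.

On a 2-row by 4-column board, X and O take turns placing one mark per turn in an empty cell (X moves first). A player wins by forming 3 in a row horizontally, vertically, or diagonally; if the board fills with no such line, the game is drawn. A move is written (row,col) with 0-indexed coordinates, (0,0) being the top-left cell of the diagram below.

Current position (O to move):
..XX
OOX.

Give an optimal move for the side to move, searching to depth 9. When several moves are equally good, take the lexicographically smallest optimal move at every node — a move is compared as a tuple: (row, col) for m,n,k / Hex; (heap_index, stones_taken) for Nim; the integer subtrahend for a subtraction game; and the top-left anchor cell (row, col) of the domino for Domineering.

ply 1, O at ..XX/OOX. | (0,0)=-1→O.XX/OOX.; (0,1)=+0→.OXX/OOX.*; (1,3)=-1→..XX/OOXO
ply 2, X at .OXX/OOX. | (0,0)=+0→XOXX/OOX.*; (1,3)=+0→.OXX/OOXX
ply 3, O at XOXX/OOX. | (1,3)=+0→XOXX/OOXO*
ply 4: XOXX/OOXO is terminal +0 (X); from ..XX/OOX. depth 9

O's best at [..XX/OOX.]: (0,1)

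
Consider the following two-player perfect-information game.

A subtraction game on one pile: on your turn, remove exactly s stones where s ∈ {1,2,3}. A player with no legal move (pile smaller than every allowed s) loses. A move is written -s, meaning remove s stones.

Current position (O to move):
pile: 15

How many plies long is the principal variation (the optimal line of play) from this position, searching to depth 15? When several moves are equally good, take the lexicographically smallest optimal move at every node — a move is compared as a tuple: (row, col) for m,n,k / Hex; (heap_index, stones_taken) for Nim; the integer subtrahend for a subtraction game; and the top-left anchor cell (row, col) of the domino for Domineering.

PV length from [15]: 7 plies

ply 1, O at 15 | -1=-1→14; -2=-1→13; -3=+1→12*
ply 2, X at 12 | -1=-1→11*; -2=-1→10; -3=-1→9
ply 3, O at 11 | -1=-1→10; -2=-1→9; -3=+1→8*
ply 4, X at 8 | -1=-1→7*; -2=-1→6; -3=-1→5
ply 5, O at 7 | -1=-1→6; -2=-1→5; -3=+1→4*
ply 6, X at 4 | -1=-1→3*; -2=-1→2; -3=-1→1
ply 7, O at 3 | -1=-1→2; -2=-1→1; -3=+1→0*
ply 8: 0 is terminal -1 (X); from 15 depth 15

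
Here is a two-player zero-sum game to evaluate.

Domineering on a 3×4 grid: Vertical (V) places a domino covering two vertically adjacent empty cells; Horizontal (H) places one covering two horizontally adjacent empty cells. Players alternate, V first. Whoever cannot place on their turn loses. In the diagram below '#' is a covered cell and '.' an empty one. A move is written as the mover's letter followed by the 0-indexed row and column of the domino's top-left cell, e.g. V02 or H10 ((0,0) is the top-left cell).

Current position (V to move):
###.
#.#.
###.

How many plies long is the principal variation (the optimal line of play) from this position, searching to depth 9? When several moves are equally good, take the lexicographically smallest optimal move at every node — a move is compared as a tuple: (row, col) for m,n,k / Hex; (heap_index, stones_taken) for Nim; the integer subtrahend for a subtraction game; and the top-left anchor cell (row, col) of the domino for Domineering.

PV length from [###./#.#./###.]: 1 ply

[###./#.#./###.] V move#1: V03:+1/####/#.##/###.*, V13:+1/###./#.##/####
[####/#.##/###.] end (terminal -1, H#2); searched ###./#.#./###. to 9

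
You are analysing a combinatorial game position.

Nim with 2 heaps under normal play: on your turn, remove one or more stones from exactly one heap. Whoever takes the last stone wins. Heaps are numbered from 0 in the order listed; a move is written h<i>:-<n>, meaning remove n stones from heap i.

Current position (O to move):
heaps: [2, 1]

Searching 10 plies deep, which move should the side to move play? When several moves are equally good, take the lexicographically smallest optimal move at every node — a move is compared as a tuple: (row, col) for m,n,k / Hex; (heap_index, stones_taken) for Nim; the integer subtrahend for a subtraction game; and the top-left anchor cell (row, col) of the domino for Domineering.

p1 O@[(2,1)]: h0:-1[(1,1)]+1* h0:-2[(0,1)]-1 h1:-1[(2,0)]-1
p2 X@[(1,1)]: h0:-1[(0,1)]-1* h1:-1[(1,0)]-1
p3 O@[(0,1)]: h1:-1[(0,0)]+1*
p4 X@[(0,0)] terminal -1; root [(2,1)] d10

O's best at [(2,1)]: h0:-1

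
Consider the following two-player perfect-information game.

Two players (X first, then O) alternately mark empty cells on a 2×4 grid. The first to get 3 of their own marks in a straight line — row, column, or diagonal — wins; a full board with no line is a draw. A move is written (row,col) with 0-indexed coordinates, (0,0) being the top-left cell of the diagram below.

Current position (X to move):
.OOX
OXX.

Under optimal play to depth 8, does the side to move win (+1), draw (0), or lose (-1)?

[.OOX/OXX.] X move#1: (0,0):+0/XOOX/OXX., (1,3):+1/.OOX/OXXX*
[.OOX/OXXX] end (terminal -1, O#2); searched .OOX/OXX. to 8

value(.OOX/OXX., X) = +1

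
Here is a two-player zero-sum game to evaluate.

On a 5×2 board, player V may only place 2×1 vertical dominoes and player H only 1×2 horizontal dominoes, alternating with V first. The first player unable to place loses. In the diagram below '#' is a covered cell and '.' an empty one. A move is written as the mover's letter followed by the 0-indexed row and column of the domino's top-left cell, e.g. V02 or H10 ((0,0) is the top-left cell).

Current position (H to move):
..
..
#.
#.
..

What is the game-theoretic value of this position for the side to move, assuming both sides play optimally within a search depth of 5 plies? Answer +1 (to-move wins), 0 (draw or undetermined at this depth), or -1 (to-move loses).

[../../#./#./..] H move#1: H00:+1/##/../#./#./..*, H10:+1/../##/#./#./.., H40:-1/../../#./#./##
[##/../#./#./..] V move#2: V11:-1/##/.#/##/#./..*, V21:-1/##/../##/##/.., V31:-1/##/../#./##/.#
[##/.#/##/#./..] H move#3: H40:+1/##/.#/##/#./##*
[##/.#/##/#./##] end (terminal -1, V#4); searched ../../#./#./.. to 5

value(../../#./#./.., H) = +1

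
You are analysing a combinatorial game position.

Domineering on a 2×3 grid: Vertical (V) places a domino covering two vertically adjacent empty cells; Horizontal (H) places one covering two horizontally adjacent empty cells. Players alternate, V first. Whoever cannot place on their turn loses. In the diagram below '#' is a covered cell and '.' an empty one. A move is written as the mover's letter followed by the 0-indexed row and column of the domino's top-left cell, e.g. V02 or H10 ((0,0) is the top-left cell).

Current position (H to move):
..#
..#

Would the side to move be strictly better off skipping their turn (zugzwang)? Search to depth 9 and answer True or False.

[..#/..#] H move#1: H00:+1/###/..#*, H10:+1/..#/###
[###/..#] end (terminal -1, V#2); searched ..#/..# to 9
if H skipped the turn, V would face:
~ [..#/..#] V move#1: V00:+1/#.#/#.#*, V01:+1/.##/.##
~ [#.#/#.#] end (terminal -1, H#2); searched ..#/..# to 9
compare (H): move=+1 vs pass=-1

zugzwang(..#/..#, H) = False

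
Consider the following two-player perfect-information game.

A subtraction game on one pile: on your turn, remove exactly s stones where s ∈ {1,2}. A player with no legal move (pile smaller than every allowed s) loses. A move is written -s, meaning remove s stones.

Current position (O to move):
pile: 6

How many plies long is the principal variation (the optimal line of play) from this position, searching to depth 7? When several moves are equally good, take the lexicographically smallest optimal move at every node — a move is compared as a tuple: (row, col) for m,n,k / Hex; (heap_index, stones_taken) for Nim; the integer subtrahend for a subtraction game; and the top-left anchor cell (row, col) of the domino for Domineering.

PV length from [6]: 4 plies

[6] O move#1: -1:-1/5*, -2:-1/4
[5] X move#2: -1:-1/4, -2:+1/3*
[3] O move#3: -1:-1/2*, -2:-1/1
[2] X move#4: -1:-1/1, -2:+1/0*
[0] end (terminal -1, O#5); searched 6 to 7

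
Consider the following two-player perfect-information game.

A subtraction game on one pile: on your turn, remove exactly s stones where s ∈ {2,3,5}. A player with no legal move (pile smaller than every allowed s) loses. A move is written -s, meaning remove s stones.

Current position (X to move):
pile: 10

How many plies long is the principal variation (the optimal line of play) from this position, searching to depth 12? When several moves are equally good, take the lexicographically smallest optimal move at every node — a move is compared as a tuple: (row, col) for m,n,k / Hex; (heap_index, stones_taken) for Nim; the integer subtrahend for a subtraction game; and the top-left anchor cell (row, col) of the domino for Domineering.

[10] X move#1: -2:+1/8*, -3:+1/7, -5:-1/5
[8] O move#2: -2:-1/6*, -3:-1/5, -5:-1/3
[6] X move#3: -2:-1/4, -3:-1/3, -5:+1/1*
[1] end (terminal -1, O#4); searched 10 to 12

PV length from [10]: 3 plies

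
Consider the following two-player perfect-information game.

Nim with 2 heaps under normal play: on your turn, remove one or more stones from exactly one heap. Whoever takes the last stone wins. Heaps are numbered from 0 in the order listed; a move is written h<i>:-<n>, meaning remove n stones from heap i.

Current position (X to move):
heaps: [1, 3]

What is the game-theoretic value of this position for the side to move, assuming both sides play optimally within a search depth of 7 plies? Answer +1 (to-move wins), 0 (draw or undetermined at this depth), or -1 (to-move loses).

value((1,3), X) = +1

[(1,3)] X move#1: h0:-1:-1/(0,3), h1:-1:-1/(1,2), h1:-2:+1/(1,1)*, h1:-3:-1/(1,0)
[(1,1)] O move#2: h0:-1:-1/(0,1)*, h1:-1:-1/(1,0)
[(0,1)] X move#3: h1:-1:+1/(0,0)*
[(0,0)] end (terminal -1, O#4); searched (1,3) to 7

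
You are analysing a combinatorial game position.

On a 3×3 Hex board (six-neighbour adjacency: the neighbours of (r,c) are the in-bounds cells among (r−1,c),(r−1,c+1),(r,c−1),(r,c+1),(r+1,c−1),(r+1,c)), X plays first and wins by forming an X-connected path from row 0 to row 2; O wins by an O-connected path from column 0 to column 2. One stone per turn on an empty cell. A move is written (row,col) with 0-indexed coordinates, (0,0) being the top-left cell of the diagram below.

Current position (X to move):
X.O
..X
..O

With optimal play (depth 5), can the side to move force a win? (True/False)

p1 X@[X.O/..X/..O]: (0,1)[XXO/..X/..O]-1 (1,0)[X.O/X.X/..O]-1 (1,1)[X.O/.XX/..O]+1* (2,0)[X.O/..X/X.O]-1 (2,1)[X.O/..X/.XO]-1
p2 O@[X.O/.XX/..O]: (0,1)[XOO/.XX/..O]-1* (1,0)[X.O/OXX/..O]-1 (2,0)[X.O/.XX/O.O]-1 (2,1)[X.O/.XX/.OO]-1
p3 X@[XOO/.XX/..O]: (1,0)[XOO/XXX/..O]+1* (2,0)[XOO/.XX/X.O]-1 (2,1)[XOO/.XX/.XO]-1
p4 O@[XOO/XXX/..O]: (2,0)[XOO/XXX/O.O]-1* (2,1)[XOO/XXX/.OO]-1
p5 X@[XOO/XXX/O.O]: (2,1)[XOO/XXX/OXO]+1*
p6 O@[XOO/XXX/OXO] terminal -1; root [X.O/..X/..O] d5

X winning at [X.O/..X/..O]: True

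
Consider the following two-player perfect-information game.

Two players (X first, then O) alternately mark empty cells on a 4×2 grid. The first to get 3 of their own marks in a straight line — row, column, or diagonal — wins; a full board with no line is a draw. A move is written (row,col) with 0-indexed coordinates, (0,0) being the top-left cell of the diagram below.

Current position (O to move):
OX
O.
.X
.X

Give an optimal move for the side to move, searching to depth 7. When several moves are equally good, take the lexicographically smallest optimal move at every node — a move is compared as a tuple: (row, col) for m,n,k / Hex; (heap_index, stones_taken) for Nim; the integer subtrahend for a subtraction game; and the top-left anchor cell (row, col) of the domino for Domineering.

O's best at [OX/O./.X/.X]: (2,0)

ply 1, O at OX/O./.X/.X | (1,1)=+0→OX/OO/.X/.X; (2,0)=+1→OX/O./OX/.X*; (3,0)=-1→OX/O./.X/OX
ply 2: OX/O./OX/.X is terminal -1 (X); from OX/O./.X/.X depth 7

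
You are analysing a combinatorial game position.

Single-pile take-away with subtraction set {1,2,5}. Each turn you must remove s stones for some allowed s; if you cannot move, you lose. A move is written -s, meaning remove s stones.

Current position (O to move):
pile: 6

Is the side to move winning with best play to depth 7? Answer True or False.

O winning at [6]: False

p1 O@[6]: -1[5]-1* -2[4]-1 -5[1]-1
p2 X@[5]: -1[4]-1 -2[3]+1* -5[0]+1
p3 O@[3]: -1[2]-1* -2[1]-1
p4 X@[2]: -1[1]-1 -2[0]+1*
p5 O@[0] terminal -1; root [6] d7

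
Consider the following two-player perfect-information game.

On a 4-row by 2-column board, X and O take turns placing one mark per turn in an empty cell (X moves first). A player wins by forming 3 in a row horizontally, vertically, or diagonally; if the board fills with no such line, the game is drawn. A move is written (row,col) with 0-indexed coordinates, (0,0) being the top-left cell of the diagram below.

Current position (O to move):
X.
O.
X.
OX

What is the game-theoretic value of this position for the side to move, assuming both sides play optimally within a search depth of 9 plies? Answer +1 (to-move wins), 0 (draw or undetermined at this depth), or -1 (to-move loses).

ply 1, O at X./O./X./OX | (0,1)=+0→XO/O./X./OX*; (1,1)=+0→X./OO/X./OX; (2,1)=+0→X./O./XO/OX
ply 2, X at XO/O./X./OX | (1,1)=+0→XO/OX/X./OX*; (2,1)=+0→XO/O./XX/OX
ply 3, O at XO/OX/X./OX | (2,1)=+0→XO/OX/XO/OX*
ply 4: XO/OX/XO/OX is terminal +0 (X); from X./O./X./OX depth 9

value(X./O./X./OX, O) = 0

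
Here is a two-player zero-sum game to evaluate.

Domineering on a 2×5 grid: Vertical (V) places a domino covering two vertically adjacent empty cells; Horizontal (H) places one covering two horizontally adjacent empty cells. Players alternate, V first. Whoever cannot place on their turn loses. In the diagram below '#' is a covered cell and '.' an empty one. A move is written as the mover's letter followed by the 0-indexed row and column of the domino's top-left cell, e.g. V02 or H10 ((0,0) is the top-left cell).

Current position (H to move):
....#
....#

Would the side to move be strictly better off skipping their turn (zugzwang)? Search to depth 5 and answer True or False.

[....#/....#] H move#1: H00:-1/##..#/....#, H01:+1/.##.#/....#*, H02:-1/..###/....#, H10:-1/....#/##..#, H11:+1/....#/.##.#, H12:-1/....#/..###
[.##.#/....#] V move#2: V00:-1/###.#/#...#*, V03:-1/.####/...##
[###.#/#...#] H move#3: H11:-1/###.#/###.#, H12:+1/###.#/#.###*
[###.#/#.###] end (terminal -1, V#4); searched ....#/....# to 5
if H skipped the turn, V would face:
~ [....#/....#] V move#1: V00:-1/#...#/#...#*, V01:-1/.#..#/.#..#, V02:-1/..#.#/..#.#, V03:-1/...##/...##
~ [#...#/#...#] H move#2: H01:+1/###.#/#...#*, H02:+1/#.###/#...#, H11:+1/#...#/###.#, H12:+1/#...#/#.###
~ [###.#/#...#] V move#3: V03:-1/#####/#..##*
~ [#####/#..##] H move#4: H11:+1/#####/#####*
~ [#####/#####] end (terminal -1, V#5); searched ....#/....# to 5
compare (H): move=+1 vs pass=+1

zugzwang(....#/....#, H) = False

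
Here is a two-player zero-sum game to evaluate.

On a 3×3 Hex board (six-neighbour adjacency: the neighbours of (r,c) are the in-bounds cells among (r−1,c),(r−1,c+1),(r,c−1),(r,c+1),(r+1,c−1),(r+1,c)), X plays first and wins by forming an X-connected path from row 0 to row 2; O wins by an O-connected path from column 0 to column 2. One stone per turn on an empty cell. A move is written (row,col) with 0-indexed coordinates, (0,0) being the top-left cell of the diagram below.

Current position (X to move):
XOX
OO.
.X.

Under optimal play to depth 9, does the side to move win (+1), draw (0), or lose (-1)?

value(XOX/OO./.X., X) = +1

ply 1, X at XOX/OO./.X. | (1,2)=+1→XOX/OOX/.X.*; (2,0)=-1→XOX/OO./XX.; (2,2)=-1→XOX/OO./.XX
ply 2: XOX/OOX/.X. is terminal -1 (O); from XOX/OO./.X. depth 9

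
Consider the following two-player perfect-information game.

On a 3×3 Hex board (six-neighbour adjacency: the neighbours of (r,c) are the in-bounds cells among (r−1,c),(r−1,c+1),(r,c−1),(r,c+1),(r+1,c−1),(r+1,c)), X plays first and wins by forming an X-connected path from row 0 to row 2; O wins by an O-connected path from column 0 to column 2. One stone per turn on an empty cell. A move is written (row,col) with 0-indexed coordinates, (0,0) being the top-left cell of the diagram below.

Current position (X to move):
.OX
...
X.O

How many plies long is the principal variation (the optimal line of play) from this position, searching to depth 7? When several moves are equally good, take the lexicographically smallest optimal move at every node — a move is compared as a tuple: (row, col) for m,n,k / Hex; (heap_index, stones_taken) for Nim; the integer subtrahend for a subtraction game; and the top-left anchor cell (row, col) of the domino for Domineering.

[.OX/.../X.O] X move#1: (0,0):+1/XOX/.../X.O*, (1,0):+1/.OX/X../X.O, (1,1):+1/.OX/.X./X.O, (1,2):+1/.OX/..X/X.O, (2,1):+1/.OX/.../XXO
[XOX/.../X.O] O move#2: (1,0):-1/XOX/O../X.O*, (1,1):-1/XOX/.O./X.O, (1,2):-1/XOX/..O/X.O, (2,1):-1/XOX/.../XOO
[XOX/O../X.O] X move#3: (1,1):+1/XOX/OX./X.O*, (1,2):+1/XOX/O.X/X.O, (2,1):+1/XOX/O../XXO
[XOX/OX./X.O] end (terminal -1, O#4); searched .OX/.../X.O to 7

PV length from [.OX/.../X.O]: 3 plies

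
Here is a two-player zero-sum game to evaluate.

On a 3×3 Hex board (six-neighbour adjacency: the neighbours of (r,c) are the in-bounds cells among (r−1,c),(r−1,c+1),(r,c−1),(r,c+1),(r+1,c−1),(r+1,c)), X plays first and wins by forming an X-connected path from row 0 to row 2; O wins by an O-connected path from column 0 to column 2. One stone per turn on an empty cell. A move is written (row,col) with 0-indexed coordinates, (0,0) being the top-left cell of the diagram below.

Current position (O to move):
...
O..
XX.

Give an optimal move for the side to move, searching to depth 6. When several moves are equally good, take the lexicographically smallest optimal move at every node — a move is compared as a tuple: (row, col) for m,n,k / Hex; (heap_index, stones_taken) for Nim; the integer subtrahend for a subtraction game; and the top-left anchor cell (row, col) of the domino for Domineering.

ply 1, O at .../O../XX. | (0,0)=-1→O../O../XX.; (0,1)=-1→.O./O../XX.; (0,2)=+1→..O/O../XX.*; (1,1)=+1→.../OO./XX.; (1,2)=-1→.../O.O/XX.; (2,2)=-1→.../O../XXO
ply 2, X at ..O/O../XX. | (0,0)=-1→X.O/O../XX.*; (0,1)=-1→.XO/O../XX.; (1,1)=-1→..O/OX./XX.; (1,2)=-1→..O/O.X/XX.; (2,2)=-1→..O/O../XXX
ply 3, O at X.O/O../XX. | (0,1)=+1→XOO/O../XX.*; (1,1)=+1→X.O/OO./XX.; (1,2)=+1→X.O/O.O/XX.; (2,2)=+1→X.O/O../XXO
ply 4: XOO/O../XX. is terminal -1 (X); from .../O../XX. depth 6

O's best at [.../O../XX.]: (0,2)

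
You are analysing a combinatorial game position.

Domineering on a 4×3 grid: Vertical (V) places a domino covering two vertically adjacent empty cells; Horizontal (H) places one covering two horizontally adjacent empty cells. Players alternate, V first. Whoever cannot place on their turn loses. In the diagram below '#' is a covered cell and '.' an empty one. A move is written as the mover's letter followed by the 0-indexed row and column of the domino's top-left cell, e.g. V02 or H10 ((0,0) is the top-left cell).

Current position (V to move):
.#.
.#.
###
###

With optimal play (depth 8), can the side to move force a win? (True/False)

ply 1, V at .#./.#./###/### | V00=+1→##./##./###/###*; V02=+1→.##/.##/###/###
ply 2: ##./##./###/### is terminal -1 (H); from .#./.#./###/### depth 8

V winning at [.#./.#./###/###]: True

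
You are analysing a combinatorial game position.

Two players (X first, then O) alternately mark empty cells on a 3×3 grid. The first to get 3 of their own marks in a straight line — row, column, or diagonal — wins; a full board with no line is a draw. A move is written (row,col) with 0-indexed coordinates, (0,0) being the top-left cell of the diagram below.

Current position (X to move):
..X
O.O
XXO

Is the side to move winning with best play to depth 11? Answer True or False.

X winning at [..X/O.O/XXO]: True

[..X/O.O/XXO] X move#1: (0,0):-1/X.X/O.O/XXO, (0,1):-1/.XX/O.O/XXO, (1,1):+1/..X/OXO/XXO*
[..X/OXO/XXO] end (terminal -1, O#2); searched ..X/O.O/XXO to 11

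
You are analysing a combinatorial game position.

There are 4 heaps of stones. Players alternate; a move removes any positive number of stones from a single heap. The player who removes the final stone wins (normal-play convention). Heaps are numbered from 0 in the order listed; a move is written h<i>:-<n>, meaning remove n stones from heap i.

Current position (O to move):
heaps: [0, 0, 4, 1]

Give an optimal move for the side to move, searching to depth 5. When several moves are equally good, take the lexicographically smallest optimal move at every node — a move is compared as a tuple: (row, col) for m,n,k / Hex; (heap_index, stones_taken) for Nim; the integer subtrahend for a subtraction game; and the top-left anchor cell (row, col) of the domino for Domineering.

p1 O@[(0,0,4,1)]: h2:-1[(0,0,3,1)]-1 h2:-2[(0,0,2,1)]-1 h2:-3[(0,0,1,1)]+1* h2:-4[(0,0,0,1)]-1 h3:-1[(0,0,4,0)]-1
p2 X@[(0,0,1,1)]: h2:-1[(0,0,0,1)]-1* h3:-1[(0,0,1,0)]-1
p3 O@[(0,0,0,1)]: h3:-1[(0,0,0,0)]+1*
p4 X@[(0,0,0,0)] terminal -1; root [(0,0,4,1)] d5

O's best at [(0,0,4,1)]: h2:-3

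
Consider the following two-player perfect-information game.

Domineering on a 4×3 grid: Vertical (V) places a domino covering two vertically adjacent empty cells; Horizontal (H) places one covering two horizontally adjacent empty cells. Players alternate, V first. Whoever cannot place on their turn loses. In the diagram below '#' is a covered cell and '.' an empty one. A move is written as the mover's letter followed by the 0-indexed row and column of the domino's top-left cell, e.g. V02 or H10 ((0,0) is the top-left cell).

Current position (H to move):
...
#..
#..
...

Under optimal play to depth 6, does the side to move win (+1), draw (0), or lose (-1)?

[.../#../#../...] H move#1: H00:-1/##./#../#../...*, H01:-1/.##/#../#../..., H11:-1/.../###/#../..., H21:-1/.../#../###/..., H30:-1/.../#../#../##., H31:-1/.../#../#../.##
[##./#../#../...] V move#2: V02:-1/###/#.#/#../..., V11:+1/##./##./##./...*, V12:+1/##./#.#/#.#/..., V21:+1/##./#../##./.#., V22:+1/##./#../#.#/..#
[##./##./##./...] H move#3: H30:-1/##./##./##./##.*, H31:-1/##./##./##./.##
[##./##./##./##.] V move#4: V02:+1/###/###/##./##.*, V12:+1/##./###/###/##., V22:+1/##./##./###/###
[###/###/##./##.] end (terminal -1, H#5); searched .../#../#../... to 6

value(.../#../#../..., H) = -1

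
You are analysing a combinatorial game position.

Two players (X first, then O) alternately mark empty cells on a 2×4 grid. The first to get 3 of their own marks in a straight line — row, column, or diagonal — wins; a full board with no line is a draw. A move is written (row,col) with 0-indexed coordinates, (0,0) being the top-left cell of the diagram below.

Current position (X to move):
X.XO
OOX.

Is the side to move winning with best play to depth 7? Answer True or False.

X winning at [X.XO/OOX.]: True

[X.XO/OOX.] X move#1: (0,1):+1/XXXO/OOX.*, (1,3):+0/X.XO/OOXX
[XXXO/OOX.] end (terminal -1, O#2); searched X.XO/OOX. to 7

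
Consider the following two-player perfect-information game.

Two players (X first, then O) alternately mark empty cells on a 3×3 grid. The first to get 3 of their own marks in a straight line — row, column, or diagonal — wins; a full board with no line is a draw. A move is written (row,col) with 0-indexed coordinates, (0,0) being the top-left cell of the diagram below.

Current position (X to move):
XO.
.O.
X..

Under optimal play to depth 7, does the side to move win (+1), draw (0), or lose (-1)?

p1 X@[XO./.O./X..]: (0,2)[XOX/.O./X..]-1 (1,0)[XO./XO./X..]+1* (1,2)[XO./.OX/X..]-1 (2,1)[XO./.O./XX.]+1 (2,2)[XO./.O./X.X]-1
p2 O@[XO./XO./X..] terminal -1; root [XO./.O./X..] d7

value(XO./.O./X.., X) = +1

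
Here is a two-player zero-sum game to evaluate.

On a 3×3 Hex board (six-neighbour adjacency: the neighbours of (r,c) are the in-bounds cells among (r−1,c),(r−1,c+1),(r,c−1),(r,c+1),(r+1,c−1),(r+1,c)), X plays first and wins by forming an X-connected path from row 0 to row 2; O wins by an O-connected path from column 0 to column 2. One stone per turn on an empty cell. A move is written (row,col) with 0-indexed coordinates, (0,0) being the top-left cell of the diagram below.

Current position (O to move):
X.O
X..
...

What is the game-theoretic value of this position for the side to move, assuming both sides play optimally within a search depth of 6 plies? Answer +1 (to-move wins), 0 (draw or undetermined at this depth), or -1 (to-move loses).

ply 1, O at X.O/X../... | (0,1)=-1→XOO/X../...; (1,1)=-1→X.O/XO./...; (1,2)=-1→X.O/X.O/...; (2,0)=+1→X.O/X../O..*; (2,1)=-1→X.O/X../.O.; (2,2)=-1→X.O/X../..O
ply 2, X at X.O/X../O.. | (0,1)=-1→XXO/X../O..*; (1,1)=-1→X.O/XX./O..; (1,2)=-1→X.O/X.X/O..; (2,1)=-1→X.O/X../OX.; (2,2)=-1→X.O/X../O.X
ply 3, O at XXO/X../O.. | (1,1)=+1→XXO/XO./O..*; (1,2)=+1→XXO/X.O/O..; (2,1)=+1→XXO/X../OO.; (2,2)=+1→XXO/X../O.O
ply 4: XXO/XO./O.. is terminal -1 (X); from X.O/X../... depth 6

value(X.O/X../..., O) = +1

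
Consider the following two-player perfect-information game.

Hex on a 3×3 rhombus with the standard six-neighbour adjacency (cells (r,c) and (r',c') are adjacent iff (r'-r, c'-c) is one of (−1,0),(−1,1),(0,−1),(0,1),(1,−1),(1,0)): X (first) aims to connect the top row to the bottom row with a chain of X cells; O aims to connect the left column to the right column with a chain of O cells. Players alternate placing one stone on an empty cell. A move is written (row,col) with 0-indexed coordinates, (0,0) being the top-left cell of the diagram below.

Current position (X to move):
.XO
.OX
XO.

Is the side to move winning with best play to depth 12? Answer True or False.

[.XO/.OX/XO.] X move#1: (0,0):-1/XXO/.OX/XO., (1,0):+1/.XO/XOX/XO.*, (2,2):-1/.XO/.OX/XOX
[.XO/XOX/XO.] end (terminal -1, O#2); searched .XO/.OX/XO. to 12

X winning at [.XO/.OX/XO.]: True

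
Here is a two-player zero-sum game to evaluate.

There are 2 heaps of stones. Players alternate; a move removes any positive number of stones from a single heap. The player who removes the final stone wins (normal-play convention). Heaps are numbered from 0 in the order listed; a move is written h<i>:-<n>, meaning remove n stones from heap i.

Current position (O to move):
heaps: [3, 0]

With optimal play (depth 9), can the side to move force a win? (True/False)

O winning at [(3,0)]: True

p1 O@[(3,0)]: h0:-1[(2,0)]-1 h0:-2[(1,0)]-1 h0:-3[(0,0)]+1*
p2 X@[(0,0)] terminal -1; root [(3,0)] d9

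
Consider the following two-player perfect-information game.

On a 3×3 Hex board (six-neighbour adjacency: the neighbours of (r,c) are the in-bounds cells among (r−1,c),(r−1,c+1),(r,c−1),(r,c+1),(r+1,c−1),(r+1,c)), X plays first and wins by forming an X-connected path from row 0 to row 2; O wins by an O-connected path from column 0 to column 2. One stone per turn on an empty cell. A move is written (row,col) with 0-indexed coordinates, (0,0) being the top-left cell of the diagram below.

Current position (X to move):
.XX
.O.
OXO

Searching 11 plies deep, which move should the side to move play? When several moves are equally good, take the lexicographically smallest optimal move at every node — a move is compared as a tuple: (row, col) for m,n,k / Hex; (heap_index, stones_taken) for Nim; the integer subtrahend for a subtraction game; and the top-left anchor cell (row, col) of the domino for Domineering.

[.XX/.O./OXO] X move#1: (0,0):-1/XXX/.O./OXO, (1,0):-1/.XX/XO./OXO, (1,2):+1/.XX/.OX/OXO*
[.XX/.OX/OXO] end (terminal -1, O#2); searched .XX/.O./OXO to 11

X's best at [.XX/.O./OXO]: (1,2)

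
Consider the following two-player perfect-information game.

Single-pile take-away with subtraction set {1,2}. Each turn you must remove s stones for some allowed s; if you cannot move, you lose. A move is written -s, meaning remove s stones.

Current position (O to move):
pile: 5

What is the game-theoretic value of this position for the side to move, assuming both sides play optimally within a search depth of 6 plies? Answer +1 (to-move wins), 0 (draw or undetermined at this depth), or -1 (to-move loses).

p1 O@[5]: -1[4]-1 -2[3]+1*
p2 X@[3]: -1[2]-1* -2[1]-1
p3 O@[2]: -1[1]-1 -2[0]+1*
p4 X@[0] terminal -1; root [5] d6

value(5, O) = +1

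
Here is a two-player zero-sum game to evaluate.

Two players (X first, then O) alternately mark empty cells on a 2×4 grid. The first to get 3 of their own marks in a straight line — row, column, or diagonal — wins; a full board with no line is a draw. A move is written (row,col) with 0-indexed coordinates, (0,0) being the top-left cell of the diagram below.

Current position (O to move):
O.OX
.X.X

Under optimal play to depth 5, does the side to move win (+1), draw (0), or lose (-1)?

p1 O@[O.OX/.X.X]: (0,1)[OOOX/.X.X]+1* (1,0)[O.OX/OX.X]-1 (1,2)[O.OX/.XOX]+0
p2 X@[OOOX/.X.X] terminal -1; root [O.OX/.X.X] d5

value(O.OX/.X.X, O) = +1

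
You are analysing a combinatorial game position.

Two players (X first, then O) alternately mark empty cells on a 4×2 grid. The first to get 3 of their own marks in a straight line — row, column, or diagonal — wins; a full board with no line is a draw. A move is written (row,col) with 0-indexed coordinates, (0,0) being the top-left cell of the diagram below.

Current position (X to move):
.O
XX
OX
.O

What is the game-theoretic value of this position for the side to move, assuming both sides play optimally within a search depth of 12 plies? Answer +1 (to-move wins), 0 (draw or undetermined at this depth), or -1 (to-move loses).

value(.O/XX/OX/.O, X) = 0

ply 1, X at .O/XX/OX/.O | (0,0)=+0→XO/XX/OX/.O*; (3,0)=+0→.O/XX/OX/XO
ply 2, O at XO/XX/OX/.O | (3,0)=+0→XO/XX/OX/OO*
ply 3: XO/XX/OX/OO is terminal +0 (X); from .O/XX/OX/.O depth 12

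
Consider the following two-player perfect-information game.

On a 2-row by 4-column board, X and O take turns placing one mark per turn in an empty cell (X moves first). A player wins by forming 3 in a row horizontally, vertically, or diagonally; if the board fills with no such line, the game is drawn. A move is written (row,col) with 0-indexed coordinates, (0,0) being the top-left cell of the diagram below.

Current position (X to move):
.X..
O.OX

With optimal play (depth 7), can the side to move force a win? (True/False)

p1 X@[.X../O.OX]: (0,0)[XX../O.OX]-1 (0,2)[.XX./O.OX]-1 (0,3)[.X.X/O.OX]-1 (1,1)[.X../OXOX]+0*
p2 O@[.X../OXOX]: (0,0)[OX../OXOX]+0* (0,2)[.XO./OXOX]+0 (0,3)[.X.O/OXOX]+0
p3 X@[OX../OXOX]: (0,2)[OXX./OXOX]+0* (0,3)[OX.X/OXOX]+0
p4 O@[OXX./OXOX]: (0,3)[OXXO/OXOX]+0*
p5 X@[OXXO/OXOX] terminal +0; root [.X../O.OX] d7

X winning at [.X../O.OX]: False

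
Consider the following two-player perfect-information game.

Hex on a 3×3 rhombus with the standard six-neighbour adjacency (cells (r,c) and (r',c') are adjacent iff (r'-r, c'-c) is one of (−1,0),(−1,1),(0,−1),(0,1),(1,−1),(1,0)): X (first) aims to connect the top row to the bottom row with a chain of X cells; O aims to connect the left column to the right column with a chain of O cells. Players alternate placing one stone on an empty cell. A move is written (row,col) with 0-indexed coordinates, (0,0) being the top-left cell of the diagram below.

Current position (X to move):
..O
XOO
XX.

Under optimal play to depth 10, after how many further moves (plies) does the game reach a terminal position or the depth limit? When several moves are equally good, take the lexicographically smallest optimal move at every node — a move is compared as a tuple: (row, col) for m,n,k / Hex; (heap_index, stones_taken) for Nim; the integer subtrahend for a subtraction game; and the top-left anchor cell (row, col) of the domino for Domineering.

p1 X@[..O/XOO/XX.]: (0,0)[X.O/XOO/XX.]+1* (0,1)[.XO/XOO/XX.]+1 (2,2)[..O/XOO/XXX]+1
p2 O@[X.O/XOO/XX.] terminal -1; root [..O/XOO/XX.] d10

PV length from [..O/XOO/XX.]: 1 ply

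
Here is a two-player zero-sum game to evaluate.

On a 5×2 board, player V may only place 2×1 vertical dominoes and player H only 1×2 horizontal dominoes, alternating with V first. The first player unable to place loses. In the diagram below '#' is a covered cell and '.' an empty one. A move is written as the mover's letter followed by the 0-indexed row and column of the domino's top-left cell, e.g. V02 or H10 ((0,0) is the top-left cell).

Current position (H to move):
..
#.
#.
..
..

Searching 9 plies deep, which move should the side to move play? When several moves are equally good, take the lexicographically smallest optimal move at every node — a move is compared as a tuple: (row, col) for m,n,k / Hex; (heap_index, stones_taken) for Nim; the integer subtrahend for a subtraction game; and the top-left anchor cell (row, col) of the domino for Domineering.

H's best at [../#./#./../..]: H30

p1 H@[../#./#./../..]: H00[##/#./#./../..]-1 H30[../#./#./##/..]+1* H40[../#./#./../##]+1
p2 V@[../#./#./##/..]: V01[.#/##/#./##/..]-1* V11[../##/##/##/..]-1
p3 H@[.#/##/#./##/..]: H40[.#/##/#./##/##]+1*
p4 V@[.#/##/#./##/##] terminal -1; root [../#./#./../..] d9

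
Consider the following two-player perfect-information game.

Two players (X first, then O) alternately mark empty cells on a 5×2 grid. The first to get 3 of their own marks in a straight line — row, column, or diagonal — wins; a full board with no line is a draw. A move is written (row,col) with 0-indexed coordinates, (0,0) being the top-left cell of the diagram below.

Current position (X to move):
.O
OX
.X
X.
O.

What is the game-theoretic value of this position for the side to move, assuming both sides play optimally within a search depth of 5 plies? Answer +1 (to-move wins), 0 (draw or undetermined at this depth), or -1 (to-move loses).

ply 1, X at .O/OX/.X/X./O. | (0,0)=+0→XO/OX/.X/X./O.; (2,0)=+0→.O/OX/XX/X./O.; (3,1)=+1→.O/OX/.X/XX/O.*; (4,1)=+0→.O/OX/.X/X./OX
ply 2: .O/OX/.X/XX/O. is terminal -1 (O); from .O/OX/.X/X./O. depth 5

value(.O/OX/.X/X./O., X) = +1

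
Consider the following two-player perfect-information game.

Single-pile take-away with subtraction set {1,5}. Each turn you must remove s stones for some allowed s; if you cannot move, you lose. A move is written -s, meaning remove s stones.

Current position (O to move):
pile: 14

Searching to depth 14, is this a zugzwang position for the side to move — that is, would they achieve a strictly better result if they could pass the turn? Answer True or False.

zugzwang(14, O) = True

ply 1, O at 14 | -1=-1→13*; -5=-1→9
ply 2, X at 13 | -1=+1→12*; -5=+1→8
ply 3, O at 12 | -1=-1→11*; -5=-1→7
ply 4, X at 11 | -1=+1→10*; -5=+1→6
ply 5, O at 10 | -1=-1→9*; -5=-1→5
ply 6, X at 9 | -1=+1→8*; -5=+1→4
ply 7, O at 8 | -1=-1→7*; -5=-1→3
ply 8, X at 7 | -1=+1→6*; -5=+1→2
ply 9, O at 6 | -1=-1→5*; -5=-1→1
ply 10, X at 5 | -1=+1→4*; -5=+1→0
ply 11, O at 4 | -1=-1→3*
ply 12, X at 3 | -1=+1→2*
ply 13, O at 2 | -1=-1→1*
ply 14, X at 1 | -1=+1→0*
ply 15: 0 is terminal -1 (O); from 14 depth 14
suppose O passes — search the same position with X to move:
pass> ply 1, X at 14 | -1=-1→13*; -5=-1→9
pass> ply 2, O at 13 | -1=+1→12*; -5=+1→8
pass> ply 3, X at 12 | -1=-1→11*; -5=-1→7
pass> ply 4, O at 11 | -1=+1→10*; -5=+1→6
pass> ply 5, X at 10 | -1=-1→9*; -5=-1→5
pass> ply 6, O at 9 | -1=+1→8*; -5=+1→4
pass> ply 7, X at 8 | -1=-1→7*; -5=-1→3
pass> ply 8, O at 7 | -1=+1→6*; -5=+1→2
pass> ply 9, X at 6 | -1=-1→5*; -5=-1→1
pass> ply 10, O at 5 | -1=+1→4*; -5=+1→0
pass> ply 11, X at 4 | -1=-1→3*
pass> ply 12, O at 3 | -1=+1→2*
pass> ply 13, X at 2 | -1=-1→1*
pass> ply 14, O at 1 | -1=+1→0*
pass> ply 15: 0 is terminal -1 (X); from 14 depth 14
for O: play -1, pass +1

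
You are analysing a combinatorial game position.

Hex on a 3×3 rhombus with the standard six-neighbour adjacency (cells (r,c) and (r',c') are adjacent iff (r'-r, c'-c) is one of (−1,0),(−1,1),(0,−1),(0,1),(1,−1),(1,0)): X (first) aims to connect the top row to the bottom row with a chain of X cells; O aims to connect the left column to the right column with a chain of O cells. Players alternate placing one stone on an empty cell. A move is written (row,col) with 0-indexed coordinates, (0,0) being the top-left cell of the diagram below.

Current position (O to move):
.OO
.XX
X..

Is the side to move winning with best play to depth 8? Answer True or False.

O winning at [.OO/.XX/X..]: True

p1 O@[.OO/.XX/X..]: (0,0)[OOO/.XX/X..]+1* (1,0)[.OO/OXX/X..]+1 (2,1)[.OO/.XX/XO.]+1 (2,2)[.OO/.XX/X.O]+1
p2 X@[OOO/.XX/X..] terminal -1; root [.OO/.XX/X..] d8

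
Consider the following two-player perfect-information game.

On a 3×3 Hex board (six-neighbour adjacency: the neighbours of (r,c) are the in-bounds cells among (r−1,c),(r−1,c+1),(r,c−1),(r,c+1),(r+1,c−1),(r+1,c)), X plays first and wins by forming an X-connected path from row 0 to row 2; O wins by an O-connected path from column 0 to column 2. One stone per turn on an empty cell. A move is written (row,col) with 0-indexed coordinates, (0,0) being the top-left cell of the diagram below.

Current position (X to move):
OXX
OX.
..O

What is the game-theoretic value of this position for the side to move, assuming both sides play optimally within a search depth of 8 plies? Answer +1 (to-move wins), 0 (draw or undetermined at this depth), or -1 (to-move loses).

value(OXX/OX./..O, X) = +1

p1 X@[OXX/OX./..O]: (1,2)[OXX/OXX/..O]+1* (2,0)[OXX/OX./X.O]+1 (2,1)[OXX/OX./.XO]+1
p2 O@[OXX/OXX/..O]: (2,0)[OXX/OXX/O.O]-1* (2,1)[OXX/OXX/.OO]-1
p3 X@[OXX/OXX/O.O]: (2,1)[OXX/OXX/OXO]+1*
p4 O@[OXX/OXX/OXO] terminal -1; root [OXX/OX./..O] d8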